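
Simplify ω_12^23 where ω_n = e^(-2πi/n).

Since ω_12^12 = 1, powers reduce modulo 12.
23 mod 12 = 11
So ω_12^23 = ω_12^11 = e^(-2πi·11/12)

ω_12^23 = ω_12^11 = 0.8660+0.5000i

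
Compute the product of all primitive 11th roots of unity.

The primitive 11th roots of unity are ω_11^k for k coprime to 11: k ∈ {1, 2, 3, 4, 5, 6, 7, 8, 9, 10}
Their product equals the constant term of the cyclotomic polynomial Φ_11(x) up to sign.
For n ≥ 3, the product of all primitive nth roots of unity is 1. (For n=1 it is 1; for n=2 it is -1.)

1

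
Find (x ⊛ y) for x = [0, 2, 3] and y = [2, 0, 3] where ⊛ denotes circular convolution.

(x ⊛ y)[n] = Σ(m=0 to 2) x[m] · y[(n-m) mod 3]

Computing each output sample:
(x ⊛ y)[0] = 6
(x ⊛ y)[1] = 13
(x ⊛ y)[2] = 6

x ⊛ y = [6, 13, 6]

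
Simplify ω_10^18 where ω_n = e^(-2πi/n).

Since ω_10^10 = 1, powers reduce modulo 10.
18 mod 10 = 8
So ω_10^18 = ω_10^8 = e^(-2πi·8/10)

ω_10^18 = ω_10^8 = 0.3090+0.9511i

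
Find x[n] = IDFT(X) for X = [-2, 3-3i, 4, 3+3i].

x[n] = (1/4) Σ(k=0 to 3) X[k] · e^(2πikn/4)

Computing each x[n]:
x[0] = 2
x[1] = 0
x[2] = -1
x[3] = -3

x = [2, 0, -1, -3]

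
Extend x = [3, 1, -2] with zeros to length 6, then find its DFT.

Original 3-point DFT: [2, 3.5000-2.5981i, 3.5000+2.5981i]
Zero-padded 6-point DFT provides frequency interpolation.

DFT_6([x, 0, ...]) = [2, 4.5000+0.8660i, 3.5000-2.5981i, 0, 3.5000+2.5981i, 4.5000-0.8660i]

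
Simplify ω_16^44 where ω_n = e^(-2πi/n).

Since ω_16^16 = 1, powers reduce modulo 16.
44 mod 16 = 12
So ω_16^44 = ω_16^12 = e^(-2πi·12/16)

ω_16^44 = ω_16^12 = 1i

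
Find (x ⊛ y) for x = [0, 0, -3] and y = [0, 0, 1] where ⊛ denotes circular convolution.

(x ⊛ y)[n] = Σ(m=0 to 2) x[m] · y[(n-m) mod 3]

Computing each output sample:
(x ⊛ y)[0] = 0
(x ⊛ y)[1] = -3
(x ⊛ y)[2] = 0

x ⊛ y = [0, -3, 0]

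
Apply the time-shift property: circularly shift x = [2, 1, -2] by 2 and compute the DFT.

Time shift by 2: X_shifted[k] = ω_3^(2k) · X[k]
Shifted x = [1, -2, 2]

DFT(x[n-2]) = [1, 1.0000+3.4641i, 1.0000-3.4641i]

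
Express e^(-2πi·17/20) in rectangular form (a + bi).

ω_20^17 = e^(-2πi·17/20)
= cos(-2π·17/20) + i·sin(-2π·17/20)
= cos(-34π/20) + i·sin(-34π/20)

ω_20^17 = cos(-34π/20) + i·sin(-34π/20) = 0.5878+0.8090i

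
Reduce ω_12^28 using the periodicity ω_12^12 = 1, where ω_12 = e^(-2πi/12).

Since ω_12^12 = 1, powers reduce modulo 12.
28 mod 12 = 4
So ω_12^28 = ω_12^4 = e^(-2πi·4/12)

ω_12^28 = ω_12^4 = -0.5000-0.8660i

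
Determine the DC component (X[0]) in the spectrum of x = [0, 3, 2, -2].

X[0] = Σ(n=0 to 3) x[n] · ω_4^0 = Σ x[n]
= (0) + (3) + (2) + (-2)

X[0] = 3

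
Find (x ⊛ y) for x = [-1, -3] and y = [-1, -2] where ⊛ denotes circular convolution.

(x ⊛ y)[n] = Σ(m=0 to 1) x[m] · y[(n-m) mod 2]

Computing each output sample:
(x ⊛ y)[0] = 7
(x ⊛ y)[1] = 5

x ⊛ y = [7, 5]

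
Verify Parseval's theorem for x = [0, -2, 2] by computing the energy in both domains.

Time domain:
Σ|x[n]|² = |0|² + |-2|² + |2|² = 8.0000

Frequency domain:
(1/3)Σ|X[k]|² = (1/3)(|0|² + |3.4641i|² + |-3.4641i|²) = (1/3)·24.0000 = 8.0000

Both sides agree, confirming Parseval's theorem.

Σ|x[n]|² = (1/N)Σ|X[k]|² = 8.0000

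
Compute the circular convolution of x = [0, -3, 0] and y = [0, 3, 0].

(x ⊛ y)[n] = Σ(m=0 to 2) x[m] · y[(n-m) mod 3]

Computing each output sample:
(x ⊛ y)[0] = 0
(x ⊛ y)[1] = 0
(x ⊛ y)[2] = -9

x ⊛ y = [0, 0, -9]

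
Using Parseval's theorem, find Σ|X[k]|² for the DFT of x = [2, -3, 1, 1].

Parseval: Σ|x[n]|² = (1/N)Σ|X[k]|², so Σ|X[k]|² = N·Σ|x[n]|² = 4·15.0000

Σ|X[k]|² = N·Σ|x[n]|² = 4·15.0000 = 60.0000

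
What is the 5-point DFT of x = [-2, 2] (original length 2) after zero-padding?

Original 2-point DFT: [0, -4]
Zero-padded 5-point DFT provides frequency interpolation.

DFT_5([x, 0, ...]) = [0, -1.3820-1.9021i, -3.6180-1.1756i, -3.6180+1.1756i, -1.3820+1.9021i]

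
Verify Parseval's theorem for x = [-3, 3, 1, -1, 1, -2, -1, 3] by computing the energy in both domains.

Time domain:
Σ|x[n]|² = |-3|² + |3|² + |1|² + |-1|² + |1|² + |-2|² + |-1|² + |3|² = 35.0000

Frequency domain:
(1/8)Σ|X[k]|² = (1/8)(|1|² + |2.3640-2.7071i|² + |-2+1i|² + |-10.3640+1.2929i|² + |-5|² + |-10.3640-1.2929i|² + |-2-1i|² + |2.3640+2.7071i|²) = (1/8)·280.0000 = 35.0000

Both sides agree, confirming Parseval's theorem.

Σ|x[n]|² = (1/N)Σ|X[k]|² = 35.0000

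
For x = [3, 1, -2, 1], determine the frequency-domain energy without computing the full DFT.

Parseval: Σ|x[n]|² = (1/N)Σ|X[k]|², so Σ|X[k]|² = N·Σ|x[n]|² = 4·15.0000

Σ|X[k]|² = N·Σ|x[n]|² = 4·15.0000 = 60.0000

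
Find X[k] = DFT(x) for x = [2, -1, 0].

X[k] = Σ(n=0 to 2) x[n] · ω_3^(nk)
where ω_3 = e^(-2πi/3)

Computing each X[k]:
X[0] = 1
X[1] = 2.5000+0.8660i
X[2] = 2.5000-0.8660i

X = [1, 2.5000+0.8660i, 2.5000-0.8660i]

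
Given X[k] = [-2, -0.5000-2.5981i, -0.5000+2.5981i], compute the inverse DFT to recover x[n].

x[n] = (1/3) Σ(k=0 to 2) X[k] · e^(2πikn/3)

Computing each x[n]:
x[0] = -1
x[1] = 1
x[2] = -2

x = [-1, 1, -2]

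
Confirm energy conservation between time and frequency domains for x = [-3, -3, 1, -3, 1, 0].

Time domain:
Σ|x[n]|² = |-3|² + |-3|² + |1|² + |-3|² + |1|² + |0|² = 29.0000

Frequency domain:
(1/6)Σ|X[k]|² = (1/6)(|-7|² + |-2.5000+2.5981i|² + |-5.5000+2.5981i|² + |5|² + |-5.5000-2.5981i|² + |-2.5000-2.5981i|²) = (1/6)·174.0000 = 29.0000

Both sides agree, confirming Parseval's theorem.

Σ|x[n]|² = (1/N)Σ|X[k]|² = 29.0000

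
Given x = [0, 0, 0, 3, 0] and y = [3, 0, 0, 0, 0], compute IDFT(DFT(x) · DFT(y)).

(x ⊛ y)[n] = Σ(m=0 to 4) x[m] · y[(n-m) mod 5]

Computing each output sample:
(x ⊛ y)[0] = 0
(x ⊛ y)[1] = 0
(x ⊛ y)[2] = 0
(x ⊛ y)[3] = 9
(x ⊛ y)[4] = 0

x ⊛ y = [0, 0, 0, 9, 0]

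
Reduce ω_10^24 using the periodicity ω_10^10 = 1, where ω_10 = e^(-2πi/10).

Since ω_10^10 = 1, powers reduce modulo 10.
24 mod 10 = 4
So ω_10^24 = ω_10^4 = e^(-2πi·4/10)

ω_10^24 = ω_10^4 = -0.8090-0.5878i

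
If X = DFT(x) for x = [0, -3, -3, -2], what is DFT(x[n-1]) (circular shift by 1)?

Time shift by 1: X_shifted[k] = ω_4^(1k) · X[k]
Shifted x = [-2, 0, -3, -3]

DFT(x[n-1]) = [-8, 1-3i, -2, 1+3i]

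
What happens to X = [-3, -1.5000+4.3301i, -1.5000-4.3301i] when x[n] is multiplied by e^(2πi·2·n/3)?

Modulation property: DFT(ω_3^(-2n)·x[n]) = X[(k-2) mod 3], so circularly shift X by 2 positions.

X[k-2] = [-1.5000+4.3301i, -1.5000-4.3301i, -3]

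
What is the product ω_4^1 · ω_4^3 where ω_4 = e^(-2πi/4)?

The primitive 4th roots of unity are ω_4^k for k coprime to 4: k ∈ {1, 3}
Their product equals the constant term of the cyclotomic polynomial Φ_4(x) up to sign.
For n ≥ 3, the product of all primitive nth roots of unity is 1. (For n=1 it is 1; for n=2 it is -1.)

1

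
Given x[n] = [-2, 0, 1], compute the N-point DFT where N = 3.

X[k] = Σ(n=0 to 2) x[n] · ω_3^(nk)
where ω_3 = e^(-2πi/3)

Computing each X[k]:
X[0] = -1
X[1] = -2.5000+0.8660i
X[2] = -2.5000-0.8660i

X = [-1, -2.5000+0.8660i, -2.5000-0.8660i]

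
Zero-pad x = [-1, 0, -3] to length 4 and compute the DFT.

Original 3-point DFT: [-4, 0.5000-2.5981i, 0.5000+2.5981i]
Zero-padded 4-point DFT provides frequency interpolation.

DFT_4([x, 0, ...]) = [-4, 2, -4, 2]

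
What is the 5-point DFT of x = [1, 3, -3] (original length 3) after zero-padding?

Original 3-point DFT: [1, 1.0000-5.1962i, 1.0000+5.1962i]
Zero-padded 5-point DFT provides frequency interpolation.

DFT_5([x, 0, ...]) = [1, 4.3541-1.0898i, -2.3541-4.6165i, -2.3541+4.6165i, 4.3541+1.0898i]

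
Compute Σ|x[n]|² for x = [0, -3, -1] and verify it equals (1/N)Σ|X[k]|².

Time domain:
Σ|x[n]|² = |0|² + |-3|² + |-1|² = 10.0000

Frequency domain:
(1/3)Σ|X[k]|² = (1/3)(|-4|² + |2.0000+1.7321i|² + |2.0000-1.7321i|²) = (1/3)·30.0000 = 10.0000

Both sides agree, confirming Parseval's theorem.

Σ|x[n]|² = (1/N)Σ|X[k]|² = 10.0000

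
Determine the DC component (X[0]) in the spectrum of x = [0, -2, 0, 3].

X[0] = Σ(n=0 to 3) x[n] · ω_4^0 = Σ x[n]
= (0) + (-2) + (0) + (3)

X[0] = 1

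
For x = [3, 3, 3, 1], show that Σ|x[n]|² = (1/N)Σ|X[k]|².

Time domain:
Σ|x[n]|² = |3|² + |3|² + |3|² + |1|² = 28.0000

Frequency domain:
(1/4)Σ|X[k]|² = (1/4)(|10|² + |-2i|² + |2|² + |2i|²) = (1/4)·112.0000 = 28.0000

Both sides agree, confirming Parseval's theorem.

Σ|x[n]|² = (1/N)Σ|X[k]|² = 28.0000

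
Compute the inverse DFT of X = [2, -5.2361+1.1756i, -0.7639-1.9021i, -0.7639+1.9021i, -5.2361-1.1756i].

x[n] = (1/5) Σ(k=0 to 4) X[k] · e^(2πikn/5)

Computing each x[n]:
x[0] = -2
x[1] = 0
x[2] = 1
x[3] = 3
x[4] = 0

x = [-2, 0, 1, 3, 0]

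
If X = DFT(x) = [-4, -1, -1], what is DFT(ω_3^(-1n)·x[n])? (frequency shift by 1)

Modulation property: DFT(ω_3^(-1n)·x[n]) = X[(k-1) mod 3], so circularly shift X by 1 positions.

X[k-1] = [-1, -4, -1]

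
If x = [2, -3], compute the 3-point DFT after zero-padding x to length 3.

Original 2-point DFT: [-1, 5]
Zero-padded 3-point DFT provides frequency interpolation.

DFT_3([x, 0, ...]) = [-1, 3.5000+2.5981i, 3.5000-2.5981i]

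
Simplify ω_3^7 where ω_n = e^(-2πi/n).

Since ω_3^3 = 1, powers reduce modulo 3.
7 mod 3 = 1
So ω_3^7 = ω_3^1 = e^(-2πi·1/3)

ω_3^7 = ω_3^1 = -0.5000-0.8660i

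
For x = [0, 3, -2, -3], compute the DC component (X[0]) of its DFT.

X[0] = Σ(n=0 to 3) x[n] · ω_4^0 = Σ x[n]
= (0) + (3) + (-2) + (-3)

X[0] = -2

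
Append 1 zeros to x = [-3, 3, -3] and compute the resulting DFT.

Original 3-point DFT: [-3, -3.0000-5.1962i, -3.0000+5.1962i]
Zero-padded 4-point DFT provides frequency interpolation.

DFT_4([x, 0, ...]) = [-3, -3i, -9, 3i]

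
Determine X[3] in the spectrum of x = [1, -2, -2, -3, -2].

X[3] = Σ(n=0 to 4) x[n] · ω_5^(3n) where ω_5 = e^(-2πi/5)
= (1)·ω_5^0 + (-2)·ω_5^3 + (-2)·ω_5^6 + (-3)·ω_5^9 + (-2)·ω_5^12

X[3] = 2.6910-0.9511i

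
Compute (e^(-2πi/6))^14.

Since ω_6^6 = 1, powers reduce modulo 6.
14 mod 6 = 2
So ω_6^14 = ω_6^2 = e^(-2πi·2/6)

ω_6^14 = ω_6^2 = -0.5000-0.8660i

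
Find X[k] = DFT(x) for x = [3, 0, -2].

X[k] = Σ(n=0 to 2) x[n] · ω_3^(nk)
where ω_3 = e^(-2πi/3)

Computing each X[k]:
X[0] = 1
X[1] = 4.0000-1.7321i
X[2] = 4.0000+1.7321i

X = [1, 4.0000-1.7321i, 4.0000+1.7321i]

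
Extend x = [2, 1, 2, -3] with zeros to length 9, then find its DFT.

Original 4-point DFT: [2, -4i, 6, 4i]
Zero-padded 9-point DFT provides frequency interpolation.

DFT_9([x, 0, ...]) = [2, 4.6133-0.0143i, 1.7943-4.2669i, -2.5000+0.8660i, 4.0924+3.5416i, 4.0924-3.5416i, -2.5000-0.8660i, 1.7943+4.2669i, 4.6133+0.0143i]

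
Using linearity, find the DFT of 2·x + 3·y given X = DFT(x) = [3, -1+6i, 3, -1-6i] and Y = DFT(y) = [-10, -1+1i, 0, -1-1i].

By linearity: DFT(2x + 3y) = 2·DFT(x) + 3·DFT(y)
= 2·[3, -1+6i, 3, -1-6i] + 3·[-10, -1+1i, 0, -1-1i]

Computing element-wise:
Z[0] = 2·(3) + 3·(-10) = -24
Z[1] = 2·(-1+6i) + 3·(-1+1i) = -5+15i
Z[2] = 2·(3) + 3·(0) = 6
Z[3] = 2·(-1-6i) + 3·(-1-1i) = -5-15i

DFT(2x + 3y) = 2·X + 3·Y = [-24, -5+15i, 6, -5-15i]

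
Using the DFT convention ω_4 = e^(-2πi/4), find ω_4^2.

ω_4^2 = e^(-2πi·2/4)
= cos(-2π·2/4) + i·sin(-2π·2/4)
= cos(-4π/4) + i·sin(-4π/4)

ω_4^2 = cos(-4π/4) + i·sin(-4π/4) = -1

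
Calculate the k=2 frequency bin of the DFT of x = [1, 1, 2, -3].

X[2] = Σ(n=0 to 3) x[n] · ω_4^(2n) where ω_4 = e^(-2πi/4)
= (1)·ω_4^0 + (1)·ω_4^2 + (2)·ω_4^4 + (-3)·ω_4^6

X[2] = 5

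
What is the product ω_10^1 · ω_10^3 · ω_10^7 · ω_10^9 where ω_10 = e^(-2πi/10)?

The primitive 10th roots of unity are ω_10^k for k coprime to 10: k ∈ {1, 3, 7, 9}
Their product equals the constant term of the cyclotomic polynomial Φ_10(x) up to sign.
For n ≥ 3, the product of all primitive nth roots of unity is 1. (For n=1 it is 1; for n=2 it is -1.)

1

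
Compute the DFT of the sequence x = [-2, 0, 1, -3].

X[k] = Σ(n=0 to 3) x[n] · ω_4^(nk)
where ω_4 = e^(-2πi/4)

Computing each X[k]:
X[0] = -4
X[1] = -3-3i
X[2] = 2
X[3] = -3+3i

X = [-4, -3-3i, 2, -3+3i]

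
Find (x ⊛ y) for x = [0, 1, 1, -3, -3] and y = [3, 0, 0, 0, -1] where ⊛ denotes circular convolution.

(x ⊛ y)[n] = Σ(m=0 to 4) x[m] · y[(n-m) mod 5]

Computing each output sample:
(x ⊛ y)[0] = -1
(x ⊛ y)[1] = 2
(x ⊛ y)[2] = 6
(x ⊛ y)[3] = -6
(x ⊛ y)[4] = -9

x ⊛ y = [-1, 2, 6, -6, -9]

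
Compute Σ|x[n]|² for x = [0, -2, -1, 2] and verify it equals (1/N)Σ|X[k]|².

Time domain:
Σ|x[n]|² = |0|² + |-2|² + |-1|² + |2|² = 9.0000

Frequency domain:
(1/4)Σ|X[k]|² = (1/4)(|-1|² + |1+4i|² + |-1|² + |1-4i|²) = (1/4)·36.0000 = 9.0000

Both sides agree, confirming Parseval's theorem.

Σ|x[n]|² = (1/N)Σ|X[k]|² = 9.0000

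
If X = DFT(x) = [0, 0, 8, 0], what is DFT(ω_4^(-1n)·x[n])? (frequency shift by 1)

Modulation property: DFT(ω_4^(-1n)·x[n]) = X[(k-1) mod 4], so circularly shift X by 1 positions.

X[k-1] = [0, 0, 0, 8]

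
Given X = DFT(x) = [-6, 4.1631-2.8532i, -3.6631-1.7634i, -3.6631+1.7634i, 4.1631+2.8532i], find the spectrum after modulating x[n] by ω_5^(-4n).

Modulation property: DFT(ω_5^(-4n)·x[n]) = X[(k-4) mod 5], so circularly shift X by 4 positions.

X[k-4] = [4.1631-2.8532i, -3.6631-1.7634i, -3.6631+1.7634i, 4.1631+2.8532i, -6]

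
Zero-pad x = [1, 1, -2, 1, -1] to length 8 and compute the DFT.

Original 5-point DFT: [0, 1.8090-0.1388i, 0.6910-4.0287i, 0.6910+4.0287i, 1.8090+0.1388i]
Zero-padded 8-point DFT provides frequency interpolation.

DFT_8([x, 0, ...]) = [0, 2.0000+0.5858i, 2, 2.0000-3.4142i, -4, 2.0000+3.4142i, 2, 2.0000-0.5858i]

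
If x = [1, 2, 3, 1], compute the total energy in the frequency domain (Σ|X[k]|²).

Parseval: Σ|x[n]|² = (1/N)Σ|X[k]|², so Σ|X[k]|² = N·Σ|x[n]|² = 4·15.0000

Σ|X[k]|² = N·Σ|x[n]|² = 4·15.0000 = 60.0000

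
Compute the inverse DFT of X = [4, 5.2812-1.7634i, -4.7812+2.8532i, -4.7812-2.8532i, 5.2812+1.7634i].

x[n] = (1/5) Σ(k=0 to 4) X[k] · e^(2πikn/5)

Computing each x[n]:
x[0] = 1
x[1] = 3
x[2] = 0
x[3] = -3
x[4] = 3

x = [1, 3, 0, -3, 3]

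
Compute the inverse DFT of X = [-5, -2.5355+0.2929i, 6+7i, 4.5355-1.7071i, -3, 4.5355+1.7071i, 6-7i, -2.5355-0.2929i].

x[n] = (1/8) Σ(k=0 to 7) X[k] · e^(2πikn/8)

Computing each x[n]:
x[0] = 1
x[1] = -3
x[2] = -3
x[3] = 3
x[4] = 0
x[5] = -1
x[6] = -2
x[7] = 0

x = [1, -3, -3, 3, 0, -1, -2, 0]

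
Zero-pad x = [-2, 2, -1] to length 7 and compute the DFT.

Original 3-point DFT: [-1, -2.5000-2.5981i, -2.5000+2.5981i]
Zero-padded 7-point DFT provides frequency interpolation.

DFT_7([x, 0, ...]) = [-1, -0.5305-0.5887i, -1.5441-2.3837i, -4.4254-1.6496i, -4.4254+1.6496i, -1.5441+2.3837i, -0.5305+0.5887i]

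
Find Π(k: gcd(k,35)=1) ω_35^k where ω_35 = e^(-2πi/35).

The primitive 35th roots of unity are ω_35^k for k coprime to 35: k ∈ {1, 2, 3, 4, 6, 8, 9, 11, 12, 13, 16, 17, 18, 19, 22, 23, 24, 26, 27, 29, 31, 32, 33, 34}
Their product equals the constant term of the cyclotomic polynomial Φ_35(x) up to sign.
For n ≥ 3, the product of all primitive nth roots of unity is 1. (For n=1 it is 1; for n=2 it is -1.)

1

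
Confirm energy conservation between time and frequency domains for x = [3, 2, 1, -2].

Time domain:
Σ|x[n]|² = |3|² + |2|² + |1|² + |-2|² = 18.0000

Frequency domain:
(1/4)Σ|X[k]|² = (1/4)(|4|² + |2-4i|² + |4|² + |2+4i|²) = (1/4)·72.0000 = 18.0000

Both sides agree, confirming Parseval's theorem.

Σ|x[n]|² = (1/N)Σ|X[k]|² = 18.0000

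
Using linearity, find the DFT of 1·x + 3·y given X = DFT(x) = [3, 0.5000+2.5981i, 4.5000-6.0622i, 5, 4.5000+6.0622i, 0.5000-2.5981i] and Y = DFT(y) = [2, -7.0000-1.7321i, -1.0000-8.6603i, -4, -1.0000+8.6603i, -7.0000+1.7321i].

By linearity: DFT(1x + 3y) = 1·DFT(x) + 3·DFT(y)
= 1·[3, 0.5000+2.5981i, 4.5000-6.0622i, 5, 4.5000+6.0622i, 0.5000-2.5981i] + 3·[2, -7.0000-1.7321i, -1.0000-8.6603i, -4, -1.0000+8.6603i, -7.0000+1.7321i]

Computing element-wise:
Z[0] = 1·(3) + 3·(2) = 9
Z[1] = 1·(0.5000+2.5981i) + 3·(-7.0000-1.7321i) = -20.5000-2.5982i
Z[2] = 1·(4.5000-6.0622i) + 3·(-1.0000-8.6603i) = 1.5000-32.0431i
Z[3] = 1·(5) + 3·(-4) = -7
Z[4] = 1·(4.5000+6.0622i) + 3·(-1.0000+8.6603i) = 1.5000+32.0431i
Z[5] = 1·(0.5000-2.5981i) + 3·(-7.0000+1.7321i) = -20.5000+2.5982i

DFT(1x + 3y) = 1·X + 3·Y = [9, -20.5000-2.5982i, 1.5000-32.0431i, -7, 1.5000+32.0431i, -20.5000+2.5982i]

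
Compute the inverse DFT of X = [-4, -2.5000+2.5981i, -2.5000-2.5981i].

x[n] = (1/3) Σ(k=0 to 2) X[k] · e^(2πikn/3)

Computing each x[n]:
x[0] = -3
x[1] = -2
x[2] = 1

x = [-3, -2, 1]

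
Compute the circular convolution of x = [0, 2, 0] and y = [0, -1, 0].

(x ⊛ y)[n] = Σ(m=0 to 2) x[m] · y[(n-m) mod 3]

Computing each output sample:
(x ⊛ y)[0] = 0
(x ⊛ y)[1] = 0
(x ⊛ y)[2] = -2

x ⊛ y = [0, 0, -2]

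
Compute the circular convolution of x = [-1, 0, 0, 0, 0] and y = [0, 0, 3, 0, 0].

(x ⊛ y)[n] = Σ(m=0 to 4) x[m] · y[(n-m) mod 5]

Computing each output sample:
(x ⊛ y)[0] = 0
(x ⊛ y)[1] = 0
(x ⊛ y)[2] = -3
(x ⊛ y)[3] = 0
(x ⊛ y)[4] = 0

x ⊛ y = [0, 0, -3, 0, 0]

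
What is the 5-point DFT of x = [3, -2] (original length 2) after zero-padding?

Original 2-point DFT: [1, 5]
Zero-padded 5-point DFT provides frequency interpolation.

DFT_5([x, 0, ...]) = [1, 2.3820+1.9021i, 4.6180+1.1756i, 4.6180-1.1756i, 2.3820-1.9021i]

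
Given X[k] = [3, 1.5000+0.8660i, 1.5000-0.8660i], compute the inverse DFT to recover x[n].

x[n] = (1/3) Σ(k=0 to 2) X[k] · e^(2πikn/3)

Computing each x[n]:
x[0] = 2
x[1] = 0
x[2] = 1

x = [2, 0, 1]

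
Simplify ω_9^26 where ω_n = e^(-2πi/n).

Since ω_9^9 = 1, powers reduce modulo 9.
26 mod 9 = 8
So ω_9^26 = ω_9^8 = e^(-2πi·8/9)

ω_9^26 = ω_9^8 = 0.7660+0.6428i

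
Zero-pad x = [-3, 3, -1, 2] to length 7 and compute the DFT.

Original 4-point DFT: [1, -2-1i, -9, -2+1i]
Zero-padded 7-point DFT provides frequency interpolation.

DFT_7([x, 0, ...]) = [1, -2.7089-2.2383i, -1.5196-1.7950i, -6.7714-4.0333i, -6.7714+4.0333i, -1.5196+1.7950i, -2.7089+2.2383i]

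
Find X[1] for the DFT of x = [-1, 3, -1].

X[1] = Σ(n=0 to 2) x[n] · ω_3^(1n) where ω_3 = e^(-2πi/3)
= (-1)·ω_3^0 + (3)·ω_3^1 + (-1)·ω_3^2

X[1] = -2.0000-3.4641i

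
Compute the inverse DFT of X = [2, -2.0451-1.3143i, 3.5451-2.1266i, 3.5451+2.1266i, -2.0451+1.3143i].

x[n] = (1/5) Σ(k=0 to 4) X[k] · e^(2πikn/5)

Computing each x[n]:
x[0] = 1
x[1] = 0
x[2] = 1
x[3] = 2
x[4] = -2

x = [1, 0, 1, 2, -2]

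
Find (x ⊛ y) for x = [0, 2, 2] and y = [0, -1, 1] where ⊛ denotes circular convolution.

(x ⊛ y)[n] = Σ(m=0 to 2) x[m] · y[(n-m) mod 3]

Computing each output sample:
(x ⊛ y)[0] = 0
(x ⊛ y)[1] = 2
(x ⊛ y)[2] = -2

x ⊛ y = [0, 2, -2]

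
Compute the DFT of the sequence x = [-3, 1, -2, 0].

X[k] = Σ(n=0 to 3) x[n] · ω_4^(nk)
where ω_4 = e^(-2πi/4)

Computing each X[k]:
X[0] = -4
X[1] = -1-1i
X[2] = -6
X[3] = -1+1i

X = [-4, -1-1i, -6, -1+1i]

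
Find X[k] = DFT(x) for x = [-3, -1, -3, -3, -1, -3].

X[k] = Σ(n=0 to 5) x[n] · ω_6^(nk)
where ω_6 = e^(-2πi/6)

Computing each X[k]:
X[0] = -14
X[1] = 0
X[2] = -2.0000-3.4641i
X[3] = 0
X[4] = -2.0000+3.4641i
X[5] = 0

X = [-14, 0, -2.0000-3.4641i, 0, -2.0000+3.4641i, 0]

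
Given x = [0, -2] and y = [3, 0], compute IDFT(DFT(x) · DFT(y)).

(x ⊛ y)[n] = Σ(m=0 to 1) x[m] · y[(n-m) mod 2]

Computing each output sample:
(x ⊛ y)[0] = 0
(x ⊛ y)[1] = -6

x ⊛ y = [0, -6]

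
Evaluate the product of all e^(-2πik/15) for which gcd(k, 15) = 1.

The primitive 15th roots of unity are ω_15^k for k coprime to 15: k ∈ {1, 2, 4, 7, 8, 11, 13, 14}
Their product equals the constant term of the cyclotomic polynomial Φ_15(x) up to sign.
For n ≥ 3, the product of all primitive nth roots of unity is 1. (For n=1 it is 1; for n=2 it is -1.)

1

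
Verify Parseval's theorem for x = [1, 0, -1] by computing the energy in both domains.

Time domain:
Σ|x[n]|² = |1|² + |0|² + |-1|² = 2.0000

Frequency domain:
(1/3)Σ|X[k]|² = (1/3)(|0|² + |1.5000-0.8660i|² + |1.5000+0.8660i|²) = (1/3)·6.0000 = 2.0000

Both sides agree, confirming Parseval's theorem.

Σ|x[n]|² = (1/N)Σ|X[k]|² = 2.0000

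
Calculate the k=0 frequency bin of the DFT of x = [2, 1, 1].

X[0] = Σ(n=0 to 2) x[n] · ω_3^0 = Σ x[n]
= (2) + (1) + (1)

X[0] = 4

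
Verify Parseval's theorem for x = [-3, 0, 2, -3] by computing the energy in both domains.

Time domain:
Σ|x[n]|² = |-3|² + |0|² + |2|² + |-3|² = 22.0000

Frequency domain:
(1/4)Σ|X[k]|² = (1/4)(|-4|² + |-5-3i|² + |2|² + |-5+3i|²) = (1/4)·88.0000 = 22.0000

Both sides agree, confirming Parseval's theorem.

Σ|x[n]|² = (1/N)Σ|X[k]|² = 22.0000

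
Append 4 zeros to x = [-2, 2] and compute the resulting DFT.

Original 2-point DFT: [0, -4]
Zero-padded 6-point DFT provides frequency interpolation.

DFT_6([x, 0, ...]) = [0, -1.0000-1.7321i, -3.0000-1.7321i, -4, -3.0000+1.7321i, -1.0000+1.7321i]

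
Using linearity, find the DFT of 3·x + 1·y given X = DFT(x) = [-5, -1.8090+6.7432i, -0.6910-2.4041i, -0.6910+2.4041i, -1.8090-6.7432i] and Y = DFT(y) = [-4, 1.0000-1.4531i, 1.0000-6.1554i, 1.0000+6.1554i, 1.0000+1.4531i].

By linearity: DFT(3x + 1y) = 3·DFT(x) + 1·DFT(y)
= 3·[-5, -1.8090+6.7432i, -0.6910-2.4041i, -0.6910+2.4041i, -1.8090-6.7432i] + 1·[-4, 1.0000-1.4531i, 1.0000-6.1554i, 1.0000+6.1554i, 1.0000+1.4531i]

Computing element-wise:
Z[0] = 3·(-5) + 1·(-4) = -19
Z[1] = 3·(-1.8090+6.7432i) + 1·(1.0000-1.4531i) = -4.4270+18.7765i
Z[2] = 3·(-0.6910-2.4041i) + 1·(1.0000-6.1554i) = -1.0730-13.3677i
Z[3] = 3·(-0.6910+2.4041i) + 1·(1.0000+6.1554i) = -1.0730+13.3677i
Z[4] = 3·(-1.8090-6.7432i) + 1·(1.0000+1.4531i) = -4.4270-18.7765i

DFT(3x + 1y) = 3·X + 1·Y = [-19, -4.4270+18.7765i, -1.0730-13.3677i, -1.0730+13.3677i, -4.4270-18.7765i]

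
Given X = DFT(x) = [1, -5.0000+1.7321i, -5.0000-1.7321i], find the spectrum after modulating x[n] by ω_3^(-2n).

Modulation property: DFT(ω_3^(-2n)·x[n]) = X[(k-2) mod 3], so circularly shift X by 2 positions.

X[k-2] = [-5.0000+1.7321i, -5.0000-1.7321i, 1]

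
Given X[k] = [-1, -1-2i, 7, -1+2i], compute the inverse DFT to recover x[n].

x[n] = (1/4) Σ(k=0 to 3) X[k] · e^(2πikn/4)

Computing each x[n]:
x[0] = 1
x[1] = -1
x[2] = 2
x[3] = -3

x = [1, -1, 2, -3]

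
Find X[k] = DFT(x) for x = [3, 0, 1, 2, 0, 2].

X[k] = Σ(n=0 to 5) x[n] · ω_6^(nk)
where ω_6 = e^(-2πi/6)

Computing each X[k]:
X[0] = 8
X[1] = 1.5000+0.8660i
X[2] = 3.5000+2.5981i
X[3] = 0
X[4] = 3.5000-2.5981i
X[5] = 1.5000-0.8660i

X = [8, 1.5000+0.8660i, 3.5000+2.5981i, 0, 3.5000-2.5981i, 1.5000-0.8660i]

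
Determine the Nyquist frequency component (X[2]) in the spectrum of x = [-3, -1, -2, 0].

X[2] = Σ(n=0 to 3) x[n] · ω_4^(2n) where ω_4 = e^(-2πi/4)
= (-3)·ω_4^0 + (-1)·ω_4^2 + (-2)·ω_4^4 + (0)·ω_4^6

X[2] = -4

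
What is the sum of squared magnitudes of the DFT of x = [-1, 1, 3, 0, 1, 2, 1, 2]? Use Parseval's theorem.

Parseval: Σ|x[n]|² = (1/N)Σ|X[k]|², so Σ|X[k]|² = N·Σ|x[n]|² = 8·21.0000

Σ|X[k]|² = N·Σ|x[n]|² = 8·21.0000 = 168.0000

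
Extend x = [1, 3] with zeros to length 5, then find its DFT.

Original 2-point DFT: [4, -2]
Zero-padded 5-point DFT provides frequency interpolation.

DFT_5([x, 0, ...]) = [4, 1.9271-2.8532i, -1.4271-1.7634i, -1.4271+1.7634i, 1.9271+2.8532i]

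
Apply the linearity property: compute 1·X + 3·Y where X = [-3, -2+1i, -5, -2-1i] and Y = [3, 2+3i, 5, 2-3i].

By linearity: DFT(1x + 3y) = 1·DFT(x) + 3·DFT(y)
= 1·[-3, -2+1i, -5, -2-1i] + 3·[3, 2+3i, 5, 2-3i]

Computing element-wise:
Z[0] = 1·(-3) + 3·(3) = 6
Z[1] = 1·(-2+1i) + 3·(2+3i) = 4+10i
Z[2] = 1·(-5) + 3·(5) = 10
Z[3] = 1·(-2-1i) + 3·(2-3i) = 4-10i

DFT(1x + 3y) = 1·X + 3·Y = [6, 4+10i, 10, 4-10i]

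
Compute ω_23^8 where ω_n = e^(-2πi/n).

ω_23^8 = e^(-2πi·8/23)
= cos(-2π·8/23) + i·sin(-2π·8/23)
= cos(-16π/23) + i·sin(-16π/23)

ω_23^8 = cos(-16π/23) + i·sin(-16π/23) = -0.5767-0.8170i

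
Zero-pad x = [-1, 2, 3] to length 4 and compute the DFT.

Original 3-point DFT: [4, -3.5000+0.8660i, -3.5000-0.8660i]
Zero-padded 4-point DFT provides frequency interpolation.

DFT_4([x, 0, ...]) = [4, -4-2i, 0, -4+2i]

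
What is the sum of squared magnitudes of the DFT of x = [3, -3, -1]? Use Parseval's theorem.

Parseval: Σ|x[n]|² = (1/N)Σ|X[k]|², so Σ|X[k]|² = N·Σ|x[n]|² = 3·19.0000

Σ|X[k]|² = N·Σ|x[n]|² = 3·19.0000 = 57.0000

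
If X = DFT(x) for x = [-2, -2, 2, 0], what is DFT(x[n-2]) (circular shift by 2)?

Time shift by 2: X_shifted[k] = ω_4^(2k) · X[k]
Shifted x = [2, 0, -2, -2]

DFT(x[n-2]) = [-2, 4-2i, 2, 4+2i]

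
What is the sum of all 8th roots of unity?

Sum of all nth roots of unity equals 0 for n > 1 (geometric series with r ≠ 1).

0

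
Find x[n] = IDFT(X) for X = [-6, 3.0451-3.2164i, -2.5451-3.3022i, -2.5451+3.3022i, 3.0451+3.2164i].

x[n] = (1/5) Σ(k=0 to 4) X[k] · e^(2πikn/5)

Computing each x[n]:
x[0] = -1
x[1] = 2
x[2] = -3
x[3] = -2
x[4] = -2

x = [-1, 2, -3, -2, -2]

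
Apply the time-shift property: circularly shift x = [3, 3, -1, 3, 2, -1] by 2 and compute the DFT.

Time shift by 2: X_shifted[k] = ω_6^(2k) · X[k]
Shifted x = [2, -1, 3, 3, -1, 3]

DFT(x[n-2]) = [9, -1, 3.0000+6.9282i, -1, 3.0000-6.9282i, -1]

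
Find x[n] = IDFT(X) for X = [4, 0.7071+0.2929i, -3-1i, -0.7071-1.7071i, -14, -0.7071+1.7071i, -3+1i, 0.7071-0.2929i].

x[n] = (1/8) Σ(k=0 to 7) X[k] · e^(2πikn/8)

Computing each x[n]:
x[0] = -2
x[1] = 3
x[2] = -1
x[3] = 2
x[4] = -2
x[5] = 2
x[6] = 0
x[7] = 2

x = [-2, 3, -1, 2, -2, 2, 0, 2]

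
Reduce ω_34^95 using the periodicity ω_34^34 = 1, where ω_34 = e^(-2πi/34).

Since ω_34^34 = 1, powers reduce modulo 34.
95 mod 34 = 27
So ω_34^95 = ω_34^27 = e^(-2πi·27/34)

ω_34^95 = ω_34^27 = 0.2737+0.9618i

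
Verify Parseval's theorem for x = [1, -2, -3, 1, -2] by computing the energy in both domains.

Time domain:
Σ|x[n]|² = |1|² + |-2|² + |-3|² + |1|² + |-2|² = 19.0000

Frequency domain:
(1/5)Σ|X[k]|² = (1/5)(|-5|² + |1.3820+2.3511i|² + |3.6180-3.8042i|² + |3.6180+3.8042i|² + |1.3820-2.3511i|²) = (1/5)·95.0000 = 19.0000

Both sides agree, confirming Parseval's theorem.

Σ|x[n]|² = (1/N)Σ|X[k]|² = 19.0000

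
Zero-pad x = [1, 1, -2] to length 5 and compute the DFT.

Original 3-point DFT: [0, 1.5000-2.5981i, 1.5000+2.5981i]
Zero-padded 5-point DFT provides frequency interpolation.

DFT_5([x, 0, ...]) = [0, 2.9271+0.2245i, -0.4271-2.4899i, -0.4271+2.4899i, 2.9271-0.2245i]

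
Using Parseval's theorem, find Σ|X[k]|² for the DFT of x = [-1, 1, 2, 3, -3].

Parseval: Σ|x[n]|² = (1/N)Σ|X[k]|², so Σ|X[k]|² = N·Σ|x[n]|² = 5·24.0000

Σ|X[k]|² = N·Σ|x[n]|² = 5·24.0000 = 120.0000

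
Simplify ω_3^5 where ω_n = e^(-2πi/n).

Since ω_3^3 = 1, powers reduce modulo 3.
5 mod 3 = 2
So ω_3^5 = ω_3^2 = e^(-2πi·2/3)

ω_3^5 = ω_3^2 = -0.5000+0.8660i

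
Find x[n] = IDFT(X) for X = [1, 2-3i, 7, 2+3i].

x[n] = (1/4) Σ(k=0 to 3) X[k] · e^(2πikn/4)

Computing each x[n]:
x[0] = 3
x[1] = 0
x[2] = 1
x[3] = -3

x = [3, 0, 1, -3]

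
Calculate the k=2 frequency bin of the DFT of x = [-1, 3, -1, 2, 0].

X[2] = Σ(n=0 to 4) x[n] · ω_5^(2n) where ω_5 = e^(-2πi/5)
= (-1)·ω_5^0 + (3)·ω_5^2 + (-1)·ω_5^4 + (2)·ω_5^6 + (0)·ω_5^8

X[2] = -3.1180-4.6165i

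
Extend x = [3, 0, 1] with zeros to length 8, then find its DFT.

Original 3-point DFT: [4, 2.5000+0.8660i, 2.5000-0.8660i]
Zero-padded 8-point DFT provides frequency interpolation.

DFT_8([x, 0, ...]) = [4, 3-1i, 2, 3+1i, 4, 3-1i, 2, 3+1i]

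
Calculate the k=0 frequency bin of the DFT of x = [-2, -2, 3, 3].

X[0] = Σ(n=0 to 3) x[n] · ω_4^0 = Σ x[n]
= (-2) + (-2) + (3) + (3)

X[0] = 2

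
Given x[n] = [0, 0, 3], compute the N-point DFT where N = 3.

X[k] = Σ(n=0 to 2) x[n] · ω_3^(nk)
where ω_3 = e^(-2πi/3)

Computing each X[k]:
X[0] = 3
X[1] = -1.5000+2.5981i
X[2] = -1.5000-2.5981i

X = [3, -1.5000+2.5981i, -1.5000-2.5981i]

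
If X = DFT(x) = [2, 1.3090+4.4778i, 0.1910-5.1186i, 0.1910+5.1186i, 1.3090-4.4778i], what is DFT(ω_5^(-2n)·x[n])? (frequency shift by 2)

Modulation property: DFT(ω_5^(-2n)·x[n]) = X[(k-2) mod 5], so circularly shift X by 2 positions.

X[k-2] = [0.1910+5.1186i, 1.3090-4.4778i, 2, 1.3090+4.4778i, 0.1910-5.1186i]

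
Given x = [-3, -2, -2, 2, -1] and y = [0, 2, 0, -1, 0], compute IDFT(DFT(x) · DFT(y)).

(x ⊛ y)[n] = Σ(m=0 to 4) x[m] · y[(n-m) mod 5]

Computing each output sample:
(x ⊛ y)[0] = 0
(x ⊛ y)[1] = -8
(x ⊛ y)[2] = -3
(x ⊛ y)[3] = -1
(x ⊛ y)[4] = 6

x ⊛ y = [0, -8, -3, -1, 6]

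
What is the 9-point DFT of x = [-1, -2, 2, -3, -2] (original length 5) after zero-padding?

Original 5-point DFT: [-6, -1.4271-2.9389i, 1.9271+4.7553i, 1.9271-4.7553i, -1.4271+2.9389i]
Zero-padded 9-point DFT provides frequency interpolation.

DFT_9([x, 0, ...]) = [-6, 1.1946+2.5981i, -3.2588-2.5981i, -3.0000+5.1962i, 3.5642+2.5981i, 3.5642-2.5981i, -3.0000-5.1962i, -3.2588+2.5981i, 1.1946-2.5981i]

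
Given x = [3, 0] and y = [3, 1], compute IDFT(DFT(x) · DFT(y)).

(x ⊛ y)[n] = Σ(m=0 to 1) x[m] · y[(n-m) mod 2]

Computing each output sample:
(x ⊛ y)[0] = 9
(x ⊛ y)[1] = 3

x ⊛ y = [9, 3]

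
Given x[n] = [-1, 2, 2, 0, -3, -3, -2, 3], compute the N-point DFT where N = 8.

X[k] = Σ(n=0 to 7) x[n] · ω_8^(nk)
where ω_8 = e^(-2πi/8)

Computing each X[k]:
X[0] = -2
X[1] = 7.6569-5.4142i
X[2] = -4+4i
X[3] = -3.6569+2.5858i
X[4] = -6
X[5] = -3.6569-2.5858i
X[6] = -4-4i
X[7] = 7.6569+5.4142i

X = [-2, 7.6569-5.4142i, -4+4i, -3.6569+2.5858i, -6, -3.6569-2.5858i, -4-4i, 7.6569+5.4142i]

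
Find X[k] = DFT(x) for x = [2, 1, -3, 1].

X[k] = Σ(n=0 to 3) x[n] · ω_4^(nk)
where ω_4 = e^(-2πi/4)

Computing each X[k]:
X[0] = 1
X[1] = 5
X[2] = -3
X[3] = 5

X = [1, 5, -3, 5]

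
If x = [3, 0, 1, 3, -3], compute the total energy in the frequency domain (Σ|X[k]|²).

Parseval: Σ|x[n]|² = (1/N)Σ|X[k]|², so Σ|X[k]|² = N·Σ|x[n]|² = 5·28.0000

Σ|X[k]|² = N·Σ|x[n]|² = 5·28.0000 = 140.0000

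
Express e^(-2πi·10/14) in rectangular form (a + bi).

ω_14^10 = e^(-2πi·10/14)
= cos(-2π·10/14) + i·sin(-2π·10/14)
= cos(-20π/14) + i·sin(-20π/14)

ω_14^10 = cos(-20π/14) + i·sin(-20π/14) = -0.2225+0.9749i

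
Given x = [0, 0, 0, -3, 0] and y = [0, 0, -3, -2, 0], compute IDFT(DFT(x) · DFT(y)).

(x ⊛ y)[n] = Σ(m=0 to 4) x[m] · y[(n-m) mod 5]

Computing each output sample:
(x ⊛ y)[0] = 9
(x ⊛ y)[1] = 6
(x ⊛ y)[2] = 0
(x ⊛ y)[3] = 0
(x ⊛ y)[4] = 0

x ⊛ y = [9, 6, 0, 0, 0]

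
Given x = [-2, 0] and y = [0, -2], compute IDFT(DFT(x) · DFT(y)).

(x ⊛ y)[n] = Σ(m=0 to 1) x[m] · y[(n-m) mod 2]

Computing each output sample:
(x ⊛ y)[0] = 0
(x ⊛ y)[1] = 4

x ⊛ y = [0, 4]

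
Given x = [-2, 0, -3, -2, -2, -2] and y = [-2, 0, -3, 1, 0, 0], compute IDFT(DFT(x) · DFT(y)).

(x ⊛ y)[n] = Σ(m=0 to 5) x[m] · y[(n-m) mod 6]

Computing each output sample:
(x ⊛ y)[0] = 8
(x ⊛ y)[1] = 4
(x ⊛ y)[2] = 10
(x ⊛ y)[3] = 2
(x ⊛ y)[4] = 13
(x ⊛ y)[5] = 7

x ⊛ y = [8, 4, 10, 2, 13, 7]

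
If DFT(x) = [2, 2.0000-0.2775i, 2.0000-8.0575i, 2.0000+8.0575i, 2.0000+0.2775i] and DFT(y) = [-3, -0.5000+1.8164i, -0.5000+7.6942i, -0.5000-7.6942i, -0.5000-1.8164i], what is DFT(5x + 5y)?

By linearity: DFT(5x + 5y) = 5·DFT(x) + 5·DFT(y)
= 5·[2, 2.0000-0.2775i, 2.0000-8.0575i, 2.0000+8.0575i, 2.0000+0.2775i] + 5·[-3, -0.5000+1.8164i, -0.5000+7.6942i, -0.5000-7.6942i, -0.5000-1.8164i]

Computing element-wise:
Z[0] = 5·(2) + 5·(-3) = -5
Z[1] = 5·(2.0000-0.2775i) + 5·(-0.5000+1.8164i) = 7.5000+7.6945i
Z[2] = 5·(2.0000-8.0575i) + 5·(-0.5000+7.6942i) = 7.5000-1.8165i
Z[3] = 5·(2.0000+8.0575i) + 5·(-0.5000-7.6942i) = 7.5000+1.8165i
Z[4] = 5·(2.0000+0.2775i) + 5·(-0.5000-1.8164i) = 7.5000-7.6945i

DFT(5x + 5y) = 5·X + 5·Y = [-5, 7.5000+7.6945i, 7.5000-1.8165i, 7.5000+1.8165i, 7.5000-7.6945i]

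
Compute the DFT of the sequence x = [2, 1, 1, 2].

X[k] = Σ(n=0 to 3) x[n] · ω_4^(nk)
where ω_4 = e^(-2πi/4)

Computing each X[k]:
X[0] = 6
X[1] = 1+1i
X[2] = 0
X[3] = 1-1i

X = [6, 1+1i, 0, 1-1i]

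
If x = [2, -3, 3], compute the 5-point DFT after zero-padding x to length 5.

Original 3-point DFT: [2, 2.0000+5.1962i, 2.0000-5.1962i]
Zero-padded 5-point DFT provides frequency interpolation.

DFT_5([x, 0, ...]) = [2, -1.3541+1.0898i, 5.3541+4.6165i, 5.3541-4.6165i, -1.3541-1.0898i]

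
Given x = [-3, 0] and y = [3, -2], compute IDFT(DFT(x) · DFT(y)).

(x ⊛ y)[n] = Σ(m=0 to 1) x[m] · y[(n-m) mod 2]

Computing each output sample:
(x ⊛ y)[0] = -9
(x ⊛ y)[1] = 6

x ⊛ y = [-9, 6]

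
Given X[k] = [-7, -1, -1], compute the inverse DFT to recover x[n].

x[n] = (1/3) Σ(k=0 to 2) X[k] · e^(2πikn/3)

Computing each x[n]:
x[0] = -3
x[1] = -2
x[2] = -2

x = [-3, -2, -2]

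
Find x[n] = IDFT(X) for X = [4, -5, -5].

x[n] = (1/3) Σ(k=0 to 2) X[k] · e^(2πikn/3)

Computing each x[n]:
x[0] = -2
x[1] = 3
x[2] = 3

x = [-2, 3, 3]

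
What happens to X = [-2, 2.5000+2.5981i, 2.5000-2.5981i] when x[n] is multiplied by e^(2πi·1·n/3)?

Modulation property: DFT(ω_3^(-1n)·x[n]) = X[(k-1) mod 3], so circularly shift X by 1 positions.

X[k-1] = [2.5000-2.5981i, -2, 2.5000+2.5981i]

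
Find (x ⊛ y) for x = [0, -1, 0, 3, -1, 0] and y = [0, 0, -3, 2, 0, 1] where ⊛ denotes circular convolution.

(x ⊛ y)[n] = Σ(m=0 to 5) x[m] · y[(n-m) mod 6]

Computing each output sample:
(x ⊛ y)[0] = 8
(x ⊛ y)[1] = -2
(x ⊛ y)[2] = 3
(x ⊛ y)[3] = 2
(x ⊛ y)[4] = -2
(x ⊛ y)[5] = -9

x ⊛ y = [8, -2, 3, 2, -2, -9]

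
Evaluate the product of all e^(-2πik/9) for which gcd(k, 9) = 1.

The primitive 9th roots of unity are ω_9^k for k coprime to 9: k ∈ {1, 2, 4, 5, 7, 8}
Their product equals the constant term of the cyclotomic polynomial Φ_9(x) up to sign.
For n ≥ 3, the product of all primitive nth roots of unity is 1. (For n=1 it is 1; for n=2 it is -1.)

1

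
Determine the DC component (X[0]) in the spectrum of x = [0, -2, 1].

X[0] = Σ(n=0 to 2) x[n] · ω_3^0 = Σ x[n]
= (0) + (-2) + (1)

X[0] = -1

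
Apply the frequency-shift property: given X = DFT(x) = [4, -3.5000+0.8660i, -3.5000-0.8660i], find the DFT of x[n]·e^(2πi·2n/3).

Modulation property: DFT(ω_3^(-2n)·x[n]) = X[(k-2) mod 3], so circularly shift X by 2 positions.

X[k-2] = [-3.5000+0.8660i, -3.5000-0.8660i, 4]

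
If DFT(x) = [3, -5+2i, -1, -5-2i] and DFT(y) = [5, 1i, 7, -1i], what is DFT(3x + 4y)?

By linearity: DFT(3x + 4y) = 3·DFT(x) + 4·DFT(y)
= 3·[3, -5+2i, -1, -5-2i] + 4·[5, 1i, 7, -1i]

Computing element-wise:
Z[0] = 3·(3) + 4·(5) = 29
Z[1] = 3·(-5+2i) + 4·(1i) = -15+10i
Z[2] = 3·(-1) + 4·(7) = 25
Z[3] = 3·(-5-2i) + 4·(-1i) = -15-10i

DFT(3x + 4y) = 3·X + 4·Y = [29, -15+10i, 25, -15-10i]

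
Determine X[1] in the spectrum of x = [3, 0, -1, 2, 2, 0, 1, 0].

X[1] = Σ(n=0 to 7) x[n] · ω_8^(1n) where ω_8 = e^(-2πi/8)
= (3)·ω_8^0 + (0)·ω_8^1 + (-1)·ω_8^2 + (2)·ω_8^3 + (2)·ω_8^4 + (0)·ω_8^5 + (1)·ω_8^6 + (0)·ω_8^7

X[1] = -0.4142+0.5858i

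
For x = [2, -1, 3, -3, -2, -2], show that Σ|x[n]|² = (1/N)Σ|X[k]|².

Time domain:
Σ|x[n]|² = |2|² + |-1|² + |3|² + |-3|² + |-2|² + |-2|² = 31.0000

Frequency domain:
(1/6)Σ|X[k]|² = (1/6)(|-3|² + |3.0000-5.1962i|² + |3.4641i|² + |9|² + |-3.4641i|² + |3.0000+5.1962i|²) = (1/6)·186.0000 = 31.0000

Both sides agree, confirming Parseval's theorem.

Σ|x[n]|² = (1/N)Σ|X[k]|² = 31.0000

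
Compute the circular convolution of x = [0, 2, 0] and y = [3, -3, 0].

(x ⊛ y)[n] = Σ(m=0 to 2) x[m] · y[(n-m) mod 3]

Computing each output sample:
(x ⊛ y)[0] = 0
(x ⊛ y)[1] = 6
(x ⊛ y)[2] = -6

x ⊛ y = [0, 6, -6]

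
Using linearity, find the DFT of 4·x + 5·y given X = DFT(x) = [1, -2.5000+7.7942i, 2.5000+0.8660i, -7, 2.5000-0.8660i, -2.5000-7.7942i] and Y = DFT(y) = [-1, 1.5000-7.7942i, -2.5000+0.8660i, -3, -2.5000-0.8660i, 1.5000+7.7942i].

By linearity: DFT(4x + 5y) = 4·DFT(x) + 5·DFT(y)
= 4·[1, -2.5000+7.7942i, 2.5000+0.8660i, -7, 2.5000-0.8660i, -2.5000-7.7942i] + 5·[-1, 1.5000-7.7942i, -2.5000+0.8660i, -3, -2.5000-0.8660i, 1.5000+7.7942i]

Computing element-wise:
Z[0] = 4·(1) + 5·(-1) = -1
Z[1] = 4·(-2.5000+7.7942i) + 5·(1.5000-7.7942i) = -2.5000-7.7942i
Z[2] = 4·(2.5000+0.8660i) + 5·(-2.5000+0.8660i) = -2.5000+7.7940i
Z[3] = 4·(-7) + 5·(-3) = -43
Z[4] = 4·(2.5000-0.8660i) + 5·(-2.5000-0.8660i) = -2.5000-7.7940i
Z[5] = 4·(-2.5000-7.7942i) + 5·(1.5000+7.7942i) = -2.5000+7.7942i

DFT(4x + 5y) = 4·X + 5·Y = [-1, -2.5000-7.7942i, -2.5000+7.7940i, -43, -2.5000-7.7940i, -2.5000+7.7942i]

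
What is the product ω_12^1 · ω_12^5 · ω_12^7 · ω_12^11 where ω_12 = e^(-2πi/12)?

The primitive 12th roots of unity are ω_12^k for k coprime to 12: k ∈ {1, 5, 7, 11}
Their product equals the constant term of the cyclotomic polynomial Φ_12(x) up to sign.
For n ≥ 3, the product of all primitive nth roots of unity is 1. (For n=1 it is 1; for n=2 it is -1.)

1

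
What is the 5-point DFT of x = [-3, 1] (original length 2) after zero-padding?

Original 2-point DFT: [-2, -4]
Zero-padded 5-point DFT provides frequency interpolation.

DFT_5([x, 0, ...]) = [-2, -2.6910-0.9511i, -3.8090-0.5878i, -3.8090+0.5878i, -2.6910+0.9511i]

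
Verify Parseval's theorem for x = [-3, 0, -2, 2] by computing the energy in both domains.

Time domain:
Σ|x[n]|² = |-3|² + |0|² + |-2|² + |2|² = 17.0000

Frequency domain:
(1/4)Σ|X[k]|² = (1/4)(|-3|² + |-1+2i|² + |-7|² + |-1-2i|²) = (1/4)·68.0000 = 17.0000

Both sides agree, confirming Parseval's theorem.

Σ|x[n]|² = (1/N)Σ|X[k]|² = 17.0000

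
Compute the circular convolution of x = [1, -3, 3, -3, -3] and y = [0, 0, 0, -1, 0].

(x ⊛ y)[n] = Σ(m=0 to 4) x[m] · y[(n-m) mod 5]

Computing each output sample:
(x ⊛ y)[0] = -3
(x ⊛ y)[1] = 3
(x ⊛ y)[2] = 3
(x ⊛ y)[3] = -1
(x ⊛ y)[4] = 3

x ⊛ y = [-3, 3, 3, -1, 3]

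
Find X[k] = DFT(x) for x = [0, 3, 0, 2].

X[k] = Σ(n=0 to 3) x[n] · ω_4^(nk)
where ω_4 = e^(-2πi/4)

Computing each X[k]:
X[0] = 5
X[1] = -1i
X[2] = -5
X[3] = 1i

X = [5, -1i, -5, 1i]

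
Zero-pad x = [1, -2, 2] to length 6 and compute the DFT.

Original 3-point DFT: [1, 1.0000+3.4641i, 1.0000-3.4641i]
Zero-padded 6-point DFT provides frequency interpolation.

DFT_6([x, 0, ...]) = [1, -1, 1.0000+3.4641i, 5, 1.0000-3.4641i, -1]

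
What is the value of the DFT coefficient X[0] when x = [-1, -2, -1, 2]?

X[0] = Σ(n=0 to 3) x[n] · ω_4^0 = Σ x[n]
= (-1) + (-2) + (-1) + (2)

X[0] = -2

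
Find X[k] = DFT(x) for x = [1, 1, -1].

X[k] = Σ(n=0 to 2) x[n] · ω_3^(nk)
where ω_3 = e^(-2πi/3)

Computing each X[k]:
X[0] = 1
X[1] = 1.0000-1.7321i
X[2] = 1.0000+1.7321i

X = [1, 1.0000-1.7321i, 1.0000+1.7321i]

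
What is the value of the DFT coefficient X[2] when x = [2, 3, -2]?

X[2] = Σ(n=0 to 2) x[n] · ω_3^(2n) where ω_3 = e^(-2πi/3)
= (2)·ω_3^0 + (3)·ω_3^2 + (-2)·ω_3^4

X[2] = 1.5000+4.3301i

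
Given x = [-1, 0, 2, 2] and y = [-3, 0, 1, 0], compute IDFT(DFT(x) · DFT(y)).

(x ⊛ y)[n] = Σ(m=0 to 3) x[m] · y[(n-m) mod 4]

Computing each output sample:
(x ⊛ y)[0] = 5
(x ⊛ y)[1] = 2
(x ⊛ y)[2] = -7
(x ⊛ y)[3] = -6

x ⊛ y = [5, 2, -7, -6]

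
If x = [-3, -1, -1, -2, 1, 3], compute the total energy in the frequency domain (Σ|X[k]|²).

Parseval: Σ|x[n]|² = (1/N)Σ|X[k]|², so Σ|X[k]|² = N·Σ|x[n]|² = 6·25.0000

Σ|X[k]|² = N·Σ|x[n]|² = 6·25.0000 = 150.0000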